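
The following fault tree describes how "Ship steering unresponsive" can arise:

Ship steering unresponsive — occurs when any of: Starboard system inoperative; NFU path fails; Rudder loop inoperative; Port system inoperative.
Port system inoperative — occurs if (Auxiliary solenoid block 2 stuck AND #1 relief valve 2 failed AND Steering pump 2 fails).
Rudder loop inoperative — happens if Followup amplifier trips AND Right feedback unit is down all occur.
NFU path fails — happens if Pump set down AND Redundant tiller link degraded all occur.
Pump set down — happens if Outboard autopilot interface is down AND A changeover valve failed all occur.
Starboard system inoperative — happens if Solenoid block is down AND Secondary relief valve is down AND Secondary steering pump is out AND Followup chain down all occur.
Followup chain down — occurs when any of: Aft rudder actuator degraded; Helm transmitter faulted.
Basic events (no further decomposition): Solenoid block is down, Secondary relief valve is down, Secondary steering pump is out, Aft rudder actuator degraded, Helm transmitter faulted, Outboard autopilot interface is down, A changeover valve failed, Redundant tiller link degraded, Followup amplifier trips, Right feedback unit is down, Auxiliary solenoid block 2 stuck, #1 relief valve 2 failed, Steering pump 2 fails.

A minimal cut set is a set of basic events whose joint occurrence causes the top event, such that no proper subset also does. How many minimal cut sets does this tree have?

Followup chain down [OR]: union of children's cut sets → 2 cut set(s).
Starboard system inoperative [AND]: one cut set from each child combined → 1 × 1 × 1 × 2 = 2 cut set(s).
Pump set down [AND]: one cut set from each child combined → 1 × 1 = 1 cut set(s).
NFU path fails [AND]: one cut set from each child combined → 1 × 1 = 1 cut set(s).
Rudder loop inoperative [AND]: one cut set from each child combined → 1 × 1 = 1 cut set(s).
Port system inoperative [AND]: one cut set from each child combined → 1 × 1 × 1 = 1 cut set(s).
Ship steering unresponsive [OR]: union of children's cut sets → 5 cut set(s).
Minimal cut sets: {Aft rudder actuator degraded, Secondary relief valve is down, Secondary steering pump is out, Solenoid block is down}; {Helm transmitter faulted, Secondary relief valve is down, Secondary steering pump is out, Solenoid block is down}; {A changeover valve failed, Outboard autopilot interface is down, Redundant tiller link degraded}; {Followup amplifier trips, Right feedback unit is down}; {#1 relief valve 2 failed, Auxiliary solenoid block 2 stuck, Steering pump 2 fails}.

5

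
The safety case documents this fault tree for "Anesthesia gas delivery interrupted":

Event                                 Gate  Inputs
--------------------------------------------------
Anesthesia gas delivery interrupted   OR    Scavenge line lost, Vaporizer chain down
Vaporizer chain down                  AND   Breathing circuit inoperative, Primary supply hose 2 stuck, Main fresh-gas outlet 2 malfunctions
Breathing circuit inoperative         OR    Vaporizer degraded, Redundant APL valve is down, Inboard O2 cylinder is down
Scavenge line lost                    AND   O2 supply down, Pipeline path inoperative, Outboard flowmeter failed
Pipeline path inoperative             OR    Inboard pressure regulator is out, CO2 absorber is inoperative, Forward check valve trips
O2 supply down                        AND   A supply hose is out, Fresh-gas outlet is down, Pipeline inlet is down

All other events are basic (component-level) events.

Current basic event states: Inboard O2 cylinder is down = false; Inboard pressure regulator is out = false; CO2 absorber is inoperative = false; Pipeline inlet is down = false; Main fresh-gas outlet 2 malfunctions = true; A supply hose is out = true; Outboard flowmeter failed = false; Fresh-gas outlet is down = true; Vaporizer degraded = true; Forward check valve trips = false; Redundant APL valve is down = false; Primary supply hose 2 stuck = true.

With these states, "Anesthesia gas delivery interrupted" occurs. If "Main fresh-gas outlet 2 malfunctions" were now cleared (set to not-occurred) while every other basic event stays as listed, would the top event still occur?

Counterfactual: set "Main fresh-gas outlet 2 malfunctions" to not occurred.
O2 supply down [AND]: A supply hose is out=occurs, Fresh-gas outlet is down=occurs, Pipeline inlet is down=not → not all inputs occur → does not occur.
Pipeline path inoperative [OR]: Inboard pressure regulator is out=not, CO2 absorber is inoperative=not, Forward check valve trips=not → no input occurs → does not occur.
Scavenge line lost [AND]: O2 supply down=not, Pipeline path inoperative=not, Outboard flowmeter failed=not → not all inputs occur → does not occur.
Breathing circuit inoperative [OR]: Vaporizer degraded=occurs, Redundant APL valve is down=not, Inboard O2 cylinder is down=not → at least one input occurs → occurs.
Vaporizer chain down [AND]: Breathing circuit inoperative=occurs, Primary supply hose 2 stuck=occurs, Main fresh-gas outlet 2 malfunctions=not → not all inputs occur → does not occur.
Anesthesia gas delivery interrupted [OR]: Scavenge line lost=not, Vaporizer chain down=not → no input occurs → does not occur.

No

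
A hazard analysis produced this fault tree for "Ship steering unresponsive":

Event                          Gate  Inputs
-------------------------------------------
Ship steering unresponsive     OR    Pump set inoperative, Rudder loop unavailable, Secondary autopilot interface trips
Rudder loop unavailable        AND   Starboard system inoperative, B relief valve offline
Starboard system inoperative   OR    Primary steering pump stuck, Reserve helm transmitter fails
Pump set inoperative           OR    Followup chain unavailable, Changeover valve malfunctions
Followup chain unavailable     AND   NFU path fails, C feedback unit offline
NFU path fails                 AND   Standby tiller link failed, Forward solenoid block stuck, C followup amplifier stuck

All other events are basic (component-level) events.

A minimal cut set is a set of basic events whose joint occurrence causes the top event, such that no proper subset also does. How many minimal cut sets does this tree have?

5

NFU path fails [AND]: one cut set from each child combined → 1 × 1 × 1 = 1 cut set(s).
Followup chain unavailable [AND]: one cut set from each child combined → 1 × 1 = 1 cut set(s).
Pump set inoperative [OR]: union of children's cut sets → 2 cut set(s).
Starboard system inoperative [OR]: union of children's cut sets → 2 cut set(s).
Rudder loop unavailable [AND]: one cut set from each child combined → 2 × 1 = 2 cut set(s).
Ship steering unresponsive [OR]: union of children's cut sets → 5 cut set(s).
Minimal cut sets: {C feedback unit offline, C followup amplifier stuck, Forward solenoid block stuck, Standby tiller link failed}; {Changeover valve malfunctions}; {B relief valve offline, Primary steering pump stuck}; {B relief valve offline, Reserve helm transmitter fails}; {Secondary autopilot interface trips}.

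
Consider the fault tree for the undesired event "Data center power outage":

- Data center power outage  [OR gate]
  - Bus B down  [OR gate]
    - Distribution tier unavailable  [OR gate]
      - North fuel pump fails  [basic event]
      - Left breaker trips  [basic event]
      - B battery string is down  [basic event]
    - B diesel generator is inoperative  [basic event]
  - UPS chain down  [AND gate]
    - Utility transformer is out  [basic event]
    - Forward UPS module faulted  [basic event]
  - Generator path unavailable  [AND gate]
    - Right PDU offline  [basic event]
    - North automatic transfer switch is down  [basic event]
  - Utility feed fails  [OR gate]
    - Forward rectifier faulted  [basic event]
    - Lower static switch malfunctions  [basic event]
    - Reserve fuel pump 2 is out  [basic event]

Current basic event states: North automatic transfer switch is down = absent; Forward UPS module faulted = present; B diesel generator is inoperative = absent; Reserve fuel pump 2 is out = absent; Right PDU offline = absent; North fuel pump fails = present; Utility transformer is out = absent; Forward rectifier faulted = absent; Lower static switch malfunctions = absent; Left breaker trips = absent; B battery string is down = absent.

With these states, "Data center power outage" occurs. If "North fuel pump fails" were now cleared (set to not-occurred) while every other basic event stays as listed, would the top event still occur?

Counterfactual: set "North fuel pump fails" to not occurred.
Distribution tier unavailable [OR]: North fuel pump fails=not, Left breaker trips=not, B battery string is down=not → no input occurs → does not occur.
Bus B down [OR]: Distribution tier unavailable=not, B diesel generator is inoperative=not → no input occurs → does not occur.
UPS chain down [AND]: Utility transformer is out=not, Forward UPS module faulted=occurs → not all inputs occur → does not occur.
Generator path unavailable [AND]: Right PDU offline=not, North automatic transfer switch is down=not → not all inputs occur → does not occur.
Utility feed fails [OR]: Forward rectifier faulted=not, Lower static switch malfunctions=not, Reserve fuel pump 2 is out=not → no input occurs → does not occur.
Data center power outage [OR]: Bus B down=not, UPS chain down=not, Generator path unavailable=not, Utility feed fails=not → no input occurs → does not occur.

No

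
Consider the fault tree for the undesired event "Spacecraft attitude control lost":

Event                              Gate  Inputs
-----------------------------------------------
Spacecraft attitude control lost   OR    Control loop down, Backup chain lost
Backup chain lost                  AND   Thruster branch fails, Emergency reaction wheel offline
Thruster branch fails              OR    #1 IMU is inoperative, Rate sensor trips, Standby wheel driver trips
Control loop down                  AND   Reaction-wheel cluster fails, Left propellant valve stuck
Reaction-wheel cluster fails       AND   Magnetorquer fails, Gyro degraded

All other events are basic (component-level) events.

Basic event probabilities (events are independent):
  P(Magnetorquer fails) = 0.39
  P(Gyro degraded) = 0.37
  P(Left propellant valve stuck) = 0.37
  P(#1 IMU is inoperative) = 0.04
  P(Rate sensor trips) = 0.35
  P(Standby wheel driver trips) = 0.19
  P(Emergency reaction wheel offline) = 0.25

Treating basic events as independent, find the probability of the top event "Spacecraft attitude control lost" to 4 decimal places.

0.1704

P(Reaction-wheel cluster fails) [AND] = 0.39 × 0.37 = 0.144300
P(Control loop down) [AND] = 0.144300 × 0.37 = 0.053391
P(Thruster branch fails) [OR] = 1 − (1−0.04) × (1−0.35) × (1−0.19) = 0.494560
P(Backup chain lost) [AND] = 0.494560 × 0.25 = 0.123640
P(Spacecraft attitude control lost) [OR] = 1 − (1−0.053391) × (1−0.123640) = 0.170430
Rounded to 4 decimal places: P(Spacecraft attitude control lost) ≈ 0.1704.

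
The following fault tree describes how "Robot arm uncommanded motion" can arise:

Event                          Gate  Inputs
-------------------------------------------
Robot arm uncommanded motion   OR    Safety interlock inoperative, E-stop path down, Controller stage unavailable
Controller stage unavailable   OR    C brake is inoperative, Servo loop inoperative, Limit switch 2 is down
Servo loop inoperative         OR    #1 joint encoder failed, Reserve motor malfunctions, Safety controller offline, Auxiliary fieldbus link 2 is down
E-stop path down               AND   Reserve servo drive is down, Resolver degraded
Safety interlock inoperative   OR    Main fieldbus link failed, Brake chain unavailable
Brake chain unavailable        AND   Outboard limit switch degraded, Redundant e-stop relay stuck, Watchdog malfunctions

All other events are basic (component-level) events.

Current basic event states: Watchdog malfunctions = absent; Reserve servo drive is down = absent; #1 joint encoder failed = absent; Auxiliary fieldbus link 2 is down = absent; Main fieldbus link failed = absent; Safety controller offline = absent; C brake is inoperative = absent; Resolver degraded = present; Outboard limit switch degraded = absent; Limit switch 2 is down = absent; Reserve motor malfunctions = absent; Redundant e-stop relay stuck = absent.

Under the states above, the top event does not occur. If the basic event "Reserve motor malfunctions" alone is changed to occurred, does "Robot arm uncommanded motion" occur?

Counterfactual: set "Reserve motor malfunctions" to occurred.
Brake chain unavailable [AND]: Outboard limit switch degraded=not, Redundant e-stop relay stuck=not, Watchdog malfunctions=not → not all inputs occur → does not occur.
Safety interlock inoperative [OR]: Main fieldbus link failed=not, Brake chain unavailable=not → no input occurs → does not occur.
E-stop path down [AND]: Reserve servo drive is down=not, Resolver degraded=occurs → not all inputs occur → does not occur.
Servo loop inoperative [OR]: #1 joint encoder failed=not, Reserve motor malfunctions=occurs, Safety controller offline=not, Auxiliary fieldbus link 2 is down=not → at least one input occurs → occurs.
Controller stage unavailable [OR]: C brake is inoperative=not, Servo loop inoperative=occurs, Limit switch 2 is down=not → at least one input occurs → occurs.
Robot arm uncommanded motion [OR]: Safety interlock inoperative=not, E-stop path down=not, Controller stage unavailable=occurs → at least one input occurs → occurs.

Yes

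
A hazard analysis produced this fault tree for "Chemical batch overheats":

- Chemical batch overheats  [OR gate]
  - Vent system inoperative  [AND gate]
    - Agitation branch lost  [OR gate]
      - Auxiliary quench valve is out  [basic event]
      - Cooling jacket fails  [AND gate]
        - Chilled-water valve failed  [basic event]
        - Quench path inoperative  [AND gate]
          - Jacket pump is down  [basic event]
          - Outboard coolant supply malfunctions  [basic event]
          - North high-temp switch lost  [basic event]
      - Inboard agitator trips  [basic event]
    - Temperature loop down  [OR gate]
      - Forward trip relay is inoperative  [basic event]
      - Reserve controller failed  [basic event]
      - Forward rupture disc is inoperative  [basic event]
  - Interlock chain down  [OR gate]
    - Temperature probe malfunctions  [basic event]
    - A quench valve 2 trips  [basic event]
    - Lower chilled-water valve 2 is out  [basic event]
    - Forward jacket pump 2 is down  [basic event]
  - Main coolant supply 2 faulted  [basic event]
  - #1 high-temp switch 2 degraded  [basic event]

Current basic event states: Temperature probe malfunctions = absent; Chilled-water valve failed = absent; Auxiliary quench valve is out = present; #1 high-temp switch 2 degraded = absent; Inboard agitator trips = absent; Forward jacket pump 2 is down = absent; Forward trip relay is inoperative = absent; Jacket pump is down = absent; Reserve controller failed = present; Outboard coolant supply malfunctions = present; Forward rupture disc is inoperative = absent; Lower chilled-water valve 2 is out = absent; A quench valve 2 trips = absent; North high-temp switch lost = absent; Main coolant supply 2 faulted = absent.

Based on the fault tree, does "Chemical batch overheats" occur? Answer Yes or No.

Yes

Quench path inoperative [AND]: Jacket pump is down=not, Outboard coolant supply malfunctions=occurs, North high-temp switch lost=not → not all inputs occur → does not occur.
Cooling jacket fails [AND]: Chilled-water valve failed=not, Quench path inoperative=not → not all inputs occur → does not occur.
Agitation branch lost [OR]: Auxiliary quench valve is out=occurs, Cooling jacket fails=not, Inboard agitator trips=not → at least one input occurs → occurs.
Temperature loop down [OR]: Forward trip relay is inoperative=not, Reserve controller failed=occurs, Forward rupture disc is inoperative=not → at least one input occurs → occurs.
Vent system inoperative [AND]: Agitation branch lost=occurs, Temperature loop down=occurs → all inputs occur → occurs.
Interlock chain down [OR]: Temperature probe malfunctions=not, A quench valve 2 trips=not, Lower chilled-water valve 2 is out=not, Forward jacket pump 2 is down=not → no input occurs → does not occur.
Chemical batch overheats [OR]: Vent system inoperative=occurs, Interlock chain down=not, Main coolant supply 2 faulted=not, #1 high-temp switch 2 degraded=not → at least one input occurs → occurs.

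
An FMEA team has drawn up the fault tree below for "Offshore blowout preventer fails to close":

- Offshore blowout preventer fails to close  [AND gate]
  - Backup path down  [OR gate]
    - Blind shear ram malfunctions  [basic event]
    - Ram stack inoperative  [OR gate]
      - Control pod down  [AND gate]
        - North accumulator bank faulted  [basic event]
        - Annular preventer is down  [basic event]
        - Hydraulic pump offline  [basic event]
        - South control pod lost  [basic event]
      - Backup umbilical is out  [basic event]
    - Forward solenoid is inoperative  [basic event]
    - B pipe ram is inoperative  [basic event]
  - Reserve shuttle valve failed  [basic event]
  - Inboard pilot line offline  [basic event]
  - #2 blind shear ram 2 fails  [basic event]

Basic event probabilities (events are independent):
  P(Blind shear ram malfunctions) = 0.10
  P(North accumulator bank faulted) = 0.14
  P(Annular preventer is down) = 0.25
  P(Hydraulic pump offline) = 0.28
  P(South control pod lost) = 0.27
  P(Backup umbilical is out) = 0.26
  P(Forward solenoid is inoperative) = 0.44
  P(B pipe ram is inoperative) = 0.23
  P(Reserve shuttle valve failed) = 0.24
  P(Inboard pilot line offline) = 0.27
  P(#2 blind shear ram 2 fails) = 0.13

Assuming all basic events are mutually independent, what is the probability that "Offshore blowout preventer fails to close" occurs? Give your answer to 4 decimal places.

0.0060

P(Control pod down) [AND] = 0.14 × 0.25 × 0.28 × 0.27 = 0.002646
P(Ram stack inoperative) [OR] = 1 − (1−0.002646) × (1−0.26) = 0.261958
P(Backup path down) [OR] = 1 − (1−0.10) × (1−0.261958) × (1−0.44) × (1−0.23) = 0.713581
P(Offshore blowout preventer fails to close) [AND] = 0.713581 × 0.24 × 0.27 × 0.13 = 0.006011
Rounded to 4 decimal places: P(Offshore blowout preventer fails to close) ≈ 0.0060.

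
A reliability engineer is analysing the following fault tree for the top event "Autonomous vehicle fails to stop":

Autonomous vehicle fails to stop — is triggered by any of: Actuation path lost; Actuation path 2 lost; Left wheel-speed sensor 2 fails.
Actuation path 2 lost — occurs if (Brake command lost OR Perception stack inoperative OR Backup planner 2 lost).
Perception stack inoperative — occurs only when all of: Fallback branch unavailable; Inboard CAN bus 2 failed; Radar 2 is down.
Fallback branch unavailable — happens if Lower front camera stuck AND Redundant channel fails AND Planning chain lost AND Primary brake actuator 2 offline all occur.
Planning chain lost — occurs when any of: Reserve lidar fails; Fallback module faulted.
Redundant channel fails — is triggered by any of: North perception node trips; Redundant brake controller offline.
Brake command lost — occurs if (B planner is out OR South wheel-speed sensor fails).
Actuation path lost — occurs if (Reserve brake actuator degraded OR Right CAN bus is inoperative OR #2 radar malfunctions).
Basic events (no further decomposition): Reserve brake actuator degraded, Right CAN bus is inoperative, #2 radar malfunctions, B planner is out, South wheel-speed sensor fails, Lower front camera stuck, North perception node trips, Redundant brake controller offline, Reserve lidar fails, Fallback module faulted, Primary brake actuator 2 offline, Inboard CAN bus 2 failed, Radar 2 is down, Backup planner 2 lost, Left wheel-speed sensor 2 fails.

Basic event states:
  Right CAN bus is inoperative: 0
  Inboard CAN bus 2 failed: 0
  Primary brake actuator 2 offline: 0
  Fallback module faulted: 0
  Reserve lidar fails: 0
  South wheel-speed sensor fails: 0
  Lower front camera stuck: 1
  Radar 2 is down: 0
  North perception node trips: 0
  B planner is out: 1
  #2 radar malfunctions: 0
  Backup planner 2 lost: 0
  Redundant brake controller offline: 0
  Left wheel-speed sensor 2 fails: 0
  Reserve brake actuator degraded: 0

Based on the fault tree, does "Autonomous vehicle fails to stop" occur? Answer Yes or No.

Actuation path lost [OR]: Reserve brake actuator degraded=not, Right CAN bus is inoperative=not, #2 radar malfunctions=not → no input occurs → does not occur.
Brake command lost [OR]: B planner is out=occurs, South wheel-speed sensor fails=not → at least one input occurs → occurs.
Redundant channel fails [OR]: North perception node trips=not, Redundant brake controller offline=not → no input occurs → does not occur.
Planning chain lost [OR]: Reserve lidar fails=not, Fallback module faulted=not → no input occurs → does not occur.
Fallback branch unavailable [AND]: Lower front camera stuck=occurs, Redundant channel fails=not, Planning chain lost=not, Primary brake actuator 2 offline=not → not all inputs occur → does not occur.
Perception stack inoperative [AND]: Fallback branch unavailable=not, Inboard CAN bus 2 failed=not, Radar 2 is down=not → not all inputs occur → does not occur.
Actuation path 2 lost [OR]: Brake command lost=occurs, Perception stack inoperative=not, Backup planner 2 lost=not → at least one input occurs → occurs.
Autonomous vehicle fails to stop [OR]: Actuation path lost=not, Actuation path 2 lost=occurs, Left wheel-speed sensor 2 fails=not → at least one input occurs → occurs.

Yes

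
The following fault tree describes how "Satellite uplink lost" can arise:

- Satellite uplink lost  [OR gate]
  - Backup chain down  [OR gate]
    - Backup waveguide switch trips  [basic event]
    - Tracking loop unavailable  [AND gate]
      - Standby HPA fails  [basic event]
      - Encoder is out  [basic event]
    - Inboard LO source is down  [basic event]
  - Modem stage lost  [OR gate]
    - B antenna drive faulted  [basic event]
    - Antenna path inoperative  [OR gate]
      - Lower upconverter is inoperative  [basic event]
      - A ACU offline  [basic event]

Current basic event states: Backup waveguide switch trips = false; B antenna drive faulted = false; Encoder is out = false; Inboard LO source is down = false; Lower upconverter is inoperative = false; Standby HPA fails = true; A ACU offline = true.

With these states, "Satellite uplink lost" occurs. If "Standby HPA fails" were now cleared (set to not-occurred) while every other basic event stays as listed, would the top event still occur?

Counterfactual: set "Standby HPA fails" to not occurred.
Tracking loop unavailable [AND]: Standby HPA fails=not, Encoder is out=not → not all inputs occur → does not occur.
Backup chain down [OR]: Backup waveguide switch trips=not, Tracking loop unavailable=not, Inboard LO source is down=not → no input occurs → does not occur.
Antenna path inoperative [OR]: Lower upconverter is inoperative=not, A ACU offline=occurs → at least one input occurs → occurs.
Modem stage lost [OR]: B antenna drive faulted=not, Antenna path inoperative=occurs → at least one input occurs → occurs.
Satellite uplink lost [OR]: Backup chain down=not, Modem stage lost=occurs → at least one input occurs → occurs.

Yes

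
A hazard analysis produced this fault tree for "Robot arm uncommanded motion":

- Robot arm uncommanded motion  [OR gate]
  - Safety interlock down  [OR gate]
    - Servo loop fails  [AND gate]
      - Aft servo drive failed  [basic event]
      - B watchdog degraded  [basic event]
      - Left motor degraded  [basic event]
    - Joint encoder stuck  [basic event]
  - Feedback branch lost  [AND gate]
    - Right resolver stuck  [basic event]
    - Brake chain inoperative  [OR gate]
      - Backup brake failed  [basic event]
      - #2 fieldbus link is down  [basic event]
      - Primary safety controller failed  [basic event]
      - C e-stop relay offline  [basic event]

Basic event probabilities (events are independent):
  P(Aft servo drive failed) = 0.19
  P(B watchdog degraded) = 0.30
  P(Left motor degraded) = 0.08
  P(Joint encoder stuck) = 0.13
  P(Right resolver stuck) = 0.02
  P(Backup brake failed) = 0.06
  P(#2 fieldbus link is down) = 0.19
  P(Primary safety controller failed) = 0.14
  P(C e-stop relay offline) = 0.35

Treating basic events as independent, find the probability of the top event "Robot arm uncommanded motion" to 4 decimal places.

P(Servo loop fails) [AND] = 0.19 × 0.30 × 0.08 = 0.004560
P(Safety interlock down) [OR] = 1 − (1−0.004560) × (1−0.13) = 0.133967
P(Brake chain inoperative) [OR] = 1 − (1−0.06) × (1−0.19) × (1−0.14) × (1−0.35) = 0.574377
P(Feedback branch lost) [AND] = 0.02 × 0.574377 = 0.011488
P(Robot arm uncommanded motion) [OR] = 1 − (1−0.133967) × (1−0.011488) = 0.143916
Rounded to 4 decimal places: P(Robot arm uncommanded motion) ≈ 0.1439.

0.1439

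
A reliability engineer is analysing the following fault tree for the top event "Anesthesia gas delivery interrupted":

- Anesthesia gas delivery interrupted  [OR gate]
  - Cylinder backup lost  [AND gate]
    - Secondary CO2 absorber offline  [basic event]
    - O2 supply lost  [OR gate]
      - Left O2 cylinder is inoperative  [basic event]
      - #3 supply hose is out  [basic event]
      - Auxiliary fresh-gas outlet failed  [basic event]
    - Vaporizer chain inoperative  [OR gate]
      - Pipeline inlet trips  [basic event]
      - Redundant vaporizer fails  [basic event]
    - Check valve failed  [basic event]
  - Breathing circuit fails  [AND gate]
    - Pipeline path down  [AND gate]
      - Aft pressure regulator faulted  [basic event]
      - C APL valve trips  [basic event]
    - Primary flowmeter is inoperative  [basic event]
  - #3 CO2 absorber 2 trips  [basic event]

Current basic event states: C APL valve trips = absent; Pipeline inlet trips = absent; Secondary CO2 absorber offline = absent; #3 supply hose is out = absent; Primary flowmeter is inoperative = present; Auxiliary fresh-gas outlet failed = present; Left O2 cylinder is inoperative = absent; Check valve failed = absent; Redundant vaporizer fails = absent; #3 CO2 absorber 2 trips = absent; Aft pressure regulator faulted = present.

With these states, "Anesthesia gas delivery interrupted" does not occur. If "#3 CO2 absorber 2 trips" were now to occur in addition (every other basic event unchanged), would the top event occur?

Counterfactual: set "#3 CO2 absorber 2 trips" to occurred.
O2 supply lost [OR]: Left O2 cylinder is inoperative=not, #3 supply hose is out=not, Auxiliary fresh-gas outlet failed=occurs → at least one input occurs → occurs.
Vaporizer chain inoperative [OR]: Pipeline inlet trips=not, Redundant vaporizer fails=not → no input occurs → does not occur.
Cylinder backup lost [AND]: Secondary CO2 absorber offline=not, O2 supply lost=occurs, Vaporizer chain inoperative=not, Check valve failed=not → not all inputs occur → does not occur.
Pipeline path down [AND]: Aft pressure regulator faulted=occurs, C APL valve trips=not → not all inputs occur → does not occur.
Breathing circuit fails [AND]: Pipeline path down=not, Primary flowmeter is inoperative=occurs → not all inputs occur → does not occur.
Anesthesia gas delivery interrupted [OR]: Cylinder backup lost=not, Breathing circuit fails=not, #3 CO2 absorber 2 trips=occurs → at least one input occurs → occurs.

Yes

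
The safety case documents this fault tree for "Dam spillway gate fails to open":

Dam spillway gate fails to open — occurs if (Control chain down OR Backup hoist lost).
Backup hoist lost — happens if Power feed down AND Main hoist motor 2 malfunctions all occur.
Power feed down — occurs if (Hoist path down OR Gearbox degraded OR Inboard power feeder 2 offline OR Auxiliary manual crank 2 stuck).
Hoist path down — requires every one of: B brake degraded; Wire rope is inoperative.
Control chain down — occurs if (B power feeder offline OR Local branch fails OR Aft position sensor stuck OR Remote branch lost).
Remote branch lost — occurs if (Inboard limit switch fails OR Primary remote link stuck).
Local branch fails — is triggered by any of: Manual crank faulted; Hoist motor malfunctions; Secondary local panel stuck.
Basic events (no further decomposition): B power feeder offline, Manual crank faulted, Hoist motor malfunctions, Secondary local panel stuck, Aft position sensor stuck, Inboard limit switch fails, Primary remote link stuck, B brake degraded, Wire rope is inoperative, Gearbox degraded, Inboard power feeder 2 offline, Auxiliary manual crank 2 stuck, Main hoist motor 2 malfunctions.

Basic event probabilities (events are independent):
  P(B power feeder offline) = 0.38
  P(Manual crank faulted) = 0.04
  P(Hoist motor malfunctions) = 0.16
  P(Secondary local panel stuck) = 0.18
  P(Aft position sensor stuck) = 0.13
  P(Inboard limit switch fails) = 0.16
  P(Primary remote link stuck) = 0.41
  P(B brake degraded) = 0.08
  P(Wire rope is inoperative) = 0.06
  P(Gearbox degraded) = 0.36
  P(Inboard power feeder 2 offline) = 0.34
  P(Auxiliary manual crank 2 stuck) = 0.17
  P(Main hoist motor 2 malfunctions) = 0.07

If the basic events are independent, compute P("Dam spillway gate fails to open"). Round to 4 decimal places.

P(Local branch fails) [OR] = 1 − (1−0.04) × (1−0.16) × (1−0.18) = 0.338752
P(Remote branch lost) [OR] = 1 − (1−0.16) × (1−0.41) = 0.504400
P(Control chain down) [OR] = 1 − (1−0.38) × (1−0.338752) × (1−0.13) × (1−0.504400) = 0.823231
P(Hoist path down) [AND] = 0.08 × 0.06 = 0.004800
P(Power feed down) [OR] = 1 − (1−0.004800) × (1−0.36) × (1−0.34) × (1−0.17) = 0.651091
P(Backup hoist lost) [AND] = 0.651091 × 0.07 = 0.045576
P(Dam spillway gate fails to open) [OR] = 1 − (1−0.823231) × (1−0.045576) = 0.831287
Rounded to 4 decimal places: P(Dam spillway gate fails to open) ≈ 0.8313.

0.8313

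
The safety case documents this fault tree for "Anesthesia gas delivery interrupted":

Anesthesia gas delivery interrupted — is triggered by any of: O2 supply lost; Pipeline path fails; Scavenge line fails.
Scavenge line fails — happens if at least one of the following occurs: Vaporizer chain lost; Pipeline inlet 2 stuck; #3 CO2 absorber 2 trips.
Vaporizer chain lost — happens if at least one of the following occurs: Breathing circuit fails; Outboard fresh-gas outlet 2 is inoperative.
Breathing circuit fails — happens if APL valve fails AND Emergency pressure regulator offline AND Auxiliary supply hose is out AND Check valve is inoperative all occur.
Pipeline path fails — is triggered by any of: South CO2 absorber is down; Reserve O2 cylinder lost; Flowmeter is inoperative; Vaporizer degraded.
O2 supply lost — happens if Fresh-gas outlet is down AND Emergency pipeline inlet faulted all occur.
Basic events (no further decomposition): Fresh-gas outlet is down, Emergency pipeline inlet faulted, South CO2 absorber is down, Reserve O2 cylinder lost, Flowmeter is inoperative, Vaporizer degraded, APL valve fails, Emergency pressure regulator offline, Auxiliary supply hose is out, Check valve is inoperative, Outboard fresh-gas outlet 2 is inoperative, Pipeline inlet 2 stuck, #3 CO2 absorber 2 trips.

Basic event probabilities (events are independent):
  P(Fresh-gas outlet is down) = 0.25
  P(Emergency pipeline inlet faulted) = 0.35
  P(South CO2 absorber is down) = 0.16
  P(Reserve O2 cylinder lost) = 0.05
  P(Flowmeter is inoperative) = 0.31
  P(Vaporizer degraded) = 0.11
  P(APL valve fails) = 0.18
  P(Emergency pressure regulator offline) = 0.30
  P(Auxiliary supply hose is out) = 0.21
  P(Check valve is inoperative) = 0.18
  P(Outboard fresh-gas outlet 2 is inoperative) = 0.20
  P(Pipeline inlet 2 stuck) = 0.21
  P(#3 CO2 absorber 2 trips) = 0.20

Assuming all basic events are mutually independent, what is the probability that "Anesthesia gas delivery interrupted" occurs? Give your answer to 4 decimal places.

P(O2 supply lost) [AND] = 0.25 × 0.35 = 0.087500
P(Pipeline path fails) [OR] = 1 − (1−0.16) × (1−0.05) × (1−0.31) × (1−0.11) = 0.509948
P(Breathing circuit fails) [AND] = 0.18 × 0.30 × 0.21 × 0.18 = 0.002041
P(Vaporizer chain lost) [OR] = 1 − (1−0.002041) × (1−0.20) = 0.201633
P(Scavenge line fails) [OR] = 1 − (1−0.201633) × (1−0.21) × (1−0.20) = 0.495432
P(Anesthesia gas delivery interrupted) [OR] = 1 − (1−0.087500) × (1−0.509948) × (1−0.495432) = 0.774371
Rounded to 4 decimal places: P(Anesthesia gas delivery interrupted) ≈ 0.7744.

0.7744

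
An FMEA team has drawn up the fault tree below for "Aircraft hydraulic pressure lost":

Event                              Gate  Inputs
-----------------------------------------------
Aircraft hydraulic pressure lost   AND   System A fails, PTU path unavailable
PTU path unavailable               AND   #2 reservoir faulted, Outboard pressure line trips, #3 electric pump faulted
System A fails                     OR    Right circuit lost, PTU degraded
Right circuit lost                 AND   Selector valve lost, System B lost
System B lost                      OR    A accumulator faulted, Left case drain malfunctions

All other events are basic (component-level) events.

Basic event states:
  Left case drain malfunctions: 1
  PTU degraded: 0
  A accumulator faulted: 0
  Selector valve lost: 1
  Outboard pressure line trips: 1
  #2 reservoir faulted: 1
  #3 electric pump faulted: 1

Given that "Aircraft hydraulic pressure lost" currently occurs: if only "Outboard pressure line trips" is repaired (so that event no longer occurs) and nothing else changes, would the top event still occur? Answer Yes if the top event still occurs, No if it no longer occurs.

No

Counterfactual: set "Outboard pressure line trips" to not occurred.
System B lost [OR]: A accumulator faulted=not, Left case drain malfunctions=occurs → at least one input occurs → occurs.
Right circuit lost [AND]: Selector valve lost=occurs, System B lost=occurs → all inputs occur → occurs.
System A fails [OR]: Right circuit lost=occurs, PTU degraded=not → at least one input occurs → occurs.
PTU path unavailable [AND]: #2 reservoir faulted=occurs, Outboard pressure line trips=not, #3 electric pump faulted=occurs → not all inputs occur → does not occur.
Aircraft hydraulic pressure lost [AND]: System A fails=occurs, PTU path unavailable=not → not all inputs occur → does not occur.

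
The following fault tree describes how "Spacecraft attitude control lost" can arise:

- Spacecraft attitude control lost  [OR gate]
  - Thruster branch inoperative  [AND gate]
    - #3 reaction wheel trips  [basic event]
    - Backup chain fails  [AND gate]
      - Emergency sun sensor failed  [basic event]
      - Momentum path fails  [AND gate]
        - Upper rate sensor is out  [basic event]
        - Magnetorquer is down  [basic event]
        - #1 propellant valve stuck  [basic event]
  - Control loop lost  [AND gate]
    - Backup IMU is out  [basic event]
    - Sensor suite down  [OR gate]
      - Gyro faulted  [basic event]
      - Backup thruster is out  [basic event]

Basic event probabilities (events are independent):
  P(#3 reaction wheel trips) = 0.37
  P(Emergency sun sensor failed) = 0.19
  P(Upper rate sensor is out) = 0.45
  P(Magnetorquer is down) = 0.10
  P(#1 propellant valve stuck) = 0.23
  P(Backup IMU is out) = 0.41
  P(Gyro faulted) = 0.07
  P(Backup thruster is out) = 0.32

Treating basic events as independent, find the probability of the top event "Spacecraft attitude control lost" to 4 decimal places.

P(Momentum path fails) [AND] = 0.45 × 0.10 × 0.23 = 0.010350
P(Backup chain fails) [AND] = 0.19 × 0.010350 = 0.001967
P(Thruster branch inoperative) [AND] = 0.37 × 0.001967 = 0.000728
P(Sensor suite down) [OR] = 1 − (1−0.07) × (1−0.32) = 0.367600
P(Control loop lost) [AND] = 0.41 × 0.367600 = 0.150716
P(Spacecraft attitude control lost) [OR] = 1 − (1−0.000728) × (1−0.150716) = 0.151334
Rounded to 4 decimal places: P(Spacecraft attitude control lost) ≈ 0.1513.

0.1513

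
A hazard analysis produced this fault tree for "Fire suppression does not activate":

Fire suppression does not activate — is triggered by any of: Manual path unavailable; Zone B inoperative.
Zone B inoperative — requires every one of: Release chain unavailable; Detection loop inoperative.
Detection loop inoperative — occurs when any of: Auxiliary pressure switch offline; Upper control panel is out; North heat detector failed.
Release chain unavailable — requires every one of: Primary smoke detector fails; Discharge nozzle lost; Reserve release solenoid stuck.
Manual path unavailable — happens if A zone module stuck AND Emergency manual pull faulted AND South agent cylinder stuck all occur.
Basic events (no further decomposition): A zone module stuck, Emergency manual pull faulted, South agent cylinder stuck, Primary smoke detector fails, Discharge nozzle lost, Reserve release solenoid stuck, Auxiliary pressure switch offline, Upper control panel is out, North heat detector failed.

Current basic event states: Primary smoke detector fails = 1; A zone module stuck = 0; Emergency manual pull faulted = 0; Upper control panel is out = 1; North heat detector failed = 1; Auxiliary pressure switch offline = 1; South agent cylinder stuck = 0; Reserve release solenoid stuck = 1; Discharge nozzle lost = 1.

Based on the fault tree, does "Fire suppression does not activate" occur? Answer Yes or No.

Manual path unavailable [AND]: A zone module stuck=not, Emergency manual pull faulted=not, South agent cylinder stuck=not → not all inputs occur → does not occur.
Release chain unavailable [AND]: Primary smoke detector fails=occurs, Discharge nozzle lost=occurs, Reserve release solenoid stuck=occurs → all inputs occur → occurs.
Detection loop inoperative [OR]: Auxiliary pressure switch offline=occurs, Upper control panel is out=occurs, North heat detector failed=occurs → at least one input occurs → occurs.
Zone B inoperative [AND]: Release chain unavailable=occurs, Detection loop inoperative=occurs → all inputs occur → occurs.
Fire suppression does not activate [OR]: Manual path unavailable=not, Zone B inoperative=occurs → at least one input occurs → occurs.

Yes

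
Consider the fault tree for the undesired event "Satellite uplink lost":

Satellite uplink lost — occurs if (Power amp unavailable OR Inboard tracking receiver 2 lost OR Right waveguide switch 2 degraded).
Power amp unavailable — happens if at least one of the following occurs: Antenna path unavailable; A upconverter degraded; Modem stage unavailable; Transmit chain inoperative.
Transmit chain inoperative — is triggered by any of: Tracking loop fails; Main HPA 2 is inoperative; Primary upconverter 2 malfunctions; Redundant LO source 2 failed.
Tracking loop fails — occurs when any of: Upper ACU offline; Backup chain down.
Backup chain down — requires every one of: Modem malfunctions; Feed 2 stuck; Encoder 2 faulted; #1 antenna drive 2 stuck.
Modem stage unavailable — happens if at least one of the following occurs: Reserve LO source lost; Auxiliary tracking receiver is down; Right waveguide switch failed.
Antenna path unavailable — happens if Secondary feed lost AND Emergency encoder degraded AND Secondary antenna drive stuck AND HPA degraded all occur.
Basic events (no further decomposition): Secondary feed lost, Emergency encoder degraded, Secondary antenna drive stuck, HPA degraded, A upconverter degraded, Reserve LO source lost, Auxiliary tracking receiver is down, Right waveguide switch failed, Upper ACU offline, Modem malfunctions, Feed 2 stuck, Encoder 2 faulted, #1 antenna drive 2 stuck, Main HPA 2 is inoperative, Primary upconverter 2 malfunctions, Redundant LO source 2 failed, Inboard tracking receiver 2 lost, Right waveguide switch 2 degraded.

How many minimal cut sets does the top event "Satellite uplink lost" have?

12

Antenna path unavailable [AND]: one cut set from each child combined → 1 × 1 × 1 × 1 = 1 cut set(s).
Modem stage unavailable [OR]: union of children's cut sets → 3 cut set(s).
Backup chain down [AND]: one cut set from each child combined → 1 × 1 × 1 × 1 = 1 cut set(s).
Tracking loop fails [OR]: union of children's cut sets → 2 cut set(s).
Transmit chain inoperative [OR]: union of children's cut sets → 5 cut set(s).
Power amp unavailable [OR]: union of children's cut sets → 10 cut set(s).
Satellite uplink lost [OR]: union of children's cut sets → 12 cut set(s).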